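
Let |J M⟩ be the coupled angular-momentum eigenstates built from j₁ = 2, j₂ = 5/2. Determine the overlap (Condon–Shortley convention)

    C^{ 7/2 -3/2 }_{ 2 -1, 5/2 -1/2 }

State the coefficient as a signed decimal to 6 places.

-0.308607  (= −√(2/21))

j₁+j₂−J=1  J+j₁−j₂=3  J−j₁+j₂=4  j₁+j₂+J+1=9
(j₁±m₁, j₂±m₂, J±M) = (1,3,2,3,2,5)
P² = 384/7
sum k=0..1:
  [0] +1/24 = 1/24
  [1] −1/12 = -1/12
S = -1/24
C² = P²·S² = 2/21 ; C = -0.308607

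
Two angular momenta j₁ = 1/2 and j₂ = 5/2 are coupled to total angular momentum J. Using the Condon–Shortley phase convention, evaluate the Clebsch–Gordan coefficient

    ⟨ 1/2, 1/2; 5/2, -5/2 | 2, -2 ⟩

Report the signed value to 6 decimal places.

j₁+j₂−J=1  J+j₁−j₂=0  J−j₁+j₂=4  j₁+j₂+J+1=6
(j₁±m₁, j₂±m₂, J±M) = (1,0,0,5,0,4)
P² = 480
sum k=0..0:
  [0] +1/24 = 1/24
S = 1/24
C² = P²·S² = 5/6 ; C = +0.912871

+√(5/6) = +0.912871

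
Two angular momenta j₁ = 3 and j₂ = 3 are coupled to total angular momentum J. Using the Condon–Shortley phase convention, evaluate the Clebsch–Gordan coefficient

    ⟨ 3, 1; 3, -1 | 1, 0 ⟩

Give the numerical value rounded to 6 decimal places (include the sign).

j₁+j₂−J=5  J+j₁−j₂=1  J−j₁+j₂=1  j₁+j₂+J+1=8
(j₁±m₁, j₂±m₂, J±M) = (4,2,2,4,1,1)
P² = 144/7
sum k=1..2:
  [1] −1/24 = -1/24
  [2] +1/12 = 1/12
S = 1/24
C² = P²·S² = 1/28 ; C = +0.188982

+0.188982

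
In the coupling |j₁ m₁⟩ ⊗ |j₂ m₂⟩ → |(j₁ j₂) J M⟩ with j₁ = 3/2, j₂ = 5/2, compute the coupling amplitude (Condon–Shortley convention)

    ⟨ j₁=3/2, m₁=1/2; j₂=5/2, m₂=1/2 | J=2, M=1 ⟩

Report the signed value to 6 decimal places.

-0.545545  (= −√(25/84))

triangle: 2!·1!·3!/7! = 12/5040
(j±m)!: 2!·1!·3!·2!·3!·1! = 144
prefactor² = (2J+1)·Δ·N² = 12/7
  k=0: +1/(0!·2!·1!·3!·0!·0!) = 1/12
  k=1: −1/(1!·1!·0!·2!·1!·1!) = -1/2
Σ = -5/12  ⇒  CG² = 12/7·(-5/12)² = 25/84
CG = −√(25/84) = -0.545545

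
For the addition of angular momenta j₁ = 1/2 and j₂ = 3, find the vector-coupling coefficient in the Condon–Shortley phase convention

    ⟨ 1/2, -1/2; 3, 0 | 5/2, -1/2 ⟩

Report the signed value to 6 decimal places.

triangle: 1!*0!*5!/7! = 120/5040
(j±m)!: 0!*1!*3!*3!*2!*3! = 432
prefactor² = (2J+1)*Δ*N² = 432/7
  k=1: −1/(1!*0!*0!*2!*0!*3!) = -1/12
Σ = -1/12  ⇒  CG² = 432/7*(-1/12)² = 3/7
CG = −√(3/7) = -0.654654

-0.654654  (= −√(3/7))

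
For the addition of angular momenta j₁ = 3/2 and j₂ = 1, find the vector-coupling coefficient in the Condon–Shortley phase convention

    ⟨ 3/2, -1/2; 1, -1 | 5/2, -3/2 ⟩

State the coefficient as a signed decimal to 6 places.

+0.774597  (= +√(3/5))

√[6·0!3!2!/6! · 1!2!0!2!1!4!] = √(48/5)
  +(−1)^0/∏(0,0,2,0,1,2)! = 1/4  (running 1/4)
⟨..|..⟩ = √(48/5)·(1/4) = +0.774597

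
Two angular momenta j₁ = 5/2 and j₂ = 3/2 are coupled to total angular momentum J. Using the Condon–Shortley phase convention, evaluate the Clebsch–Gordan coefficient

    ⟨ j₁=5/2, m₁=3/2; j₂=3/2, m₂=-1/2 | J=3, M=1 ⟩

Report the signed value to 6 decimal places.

+√(49/120) ≈ +0.639010

triangle: 1!×4!×2!/8! = 48/40320
(j±m)!: 4!×1!×1!×2!×4!×2! = 2304
prefactor² = (2J+1)×Δ×N² = 96/5
  k=0: +1/(0!×1!×1!×1!×3!×1!) = 1/6
  k=1: −1/(1!×0!×0!×0!×4!×2!) = -1/48
Σ = 7/48  ⇒  CG² = 96/5×7/48² = 49/120
CG = +√(49/120) = +0.639010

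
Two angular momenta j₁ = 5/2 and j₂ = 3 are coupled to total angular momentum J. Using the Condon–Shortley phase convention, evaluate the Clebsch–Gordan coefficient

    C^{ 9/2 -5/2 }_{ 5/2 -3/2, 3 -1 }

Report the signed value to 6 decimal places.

triangle: 1!·4!·5!/11! = 2880/39916800
(j±m)!: 1!·4!·2!·4!·2!·7! = 11612160
prefactor² = (2J+1)·Δ·N² = 92160/11
  k=0: +1/(0!·1!·4!·2!·0!·3!) = 1/288
  k=1: −1/(1!·0!·3!·1!·1!·4!) = -1/144
Σ = -1/288  ⇒  CG² = 92160/11·(-1/288)² = 10/99
CG = −√(10/99) = -0.317821

-0.317821  (= −√(10/99))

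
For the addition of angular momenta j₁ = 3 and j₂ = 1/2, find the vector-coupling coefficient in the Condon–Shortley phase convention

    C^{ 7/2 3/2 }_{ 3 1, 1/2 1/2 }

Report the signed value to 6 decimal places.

+√(5/7) = +0.845154

√[8·0!6!1!/8! · 4!2!1!0!5!2!] = √(11520/7)
  +(−1)^0/∏(0,0,2,1,4,0)! = 1/48  (running 1/48)
⟨..|..⟩ = √(11520/7)·(1/48) = +0.845154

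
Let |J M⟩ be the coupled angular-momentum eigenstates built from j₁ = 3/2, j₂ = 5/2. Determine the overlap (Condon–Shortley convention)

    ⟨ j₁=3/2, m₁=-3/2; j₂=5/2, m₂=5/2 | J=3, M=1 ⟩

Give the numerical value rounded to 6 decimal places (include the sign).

√[7·1!2!4!/8! · 0!3!5!0!4!2!] = √(288)
  +(−1)^1/∏(1,0,2,4,0,0)! = -1/48  (running -1/48)
⟨..|..⟩ = √(288)·(-1/48) = -0.353553

-0.353553  (= −√(1/8))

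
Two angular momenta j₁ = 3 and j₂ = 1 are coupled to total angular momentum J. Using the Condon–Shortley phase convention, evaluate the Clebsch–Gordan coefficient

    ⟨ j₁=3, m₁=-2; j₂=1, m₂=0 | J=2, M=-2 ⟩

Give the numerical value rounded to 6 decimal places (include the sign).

-0.487950  (= −√(5/21))

√[5·2!4!0!/7! · 1!5!1!1!0!4!] = √(960/7)
  +(−1)^1/∏(1,1,4,0,0,0)! = -1/24  (running -1/24)
⟨..|..⟩ = √(960/7)·(-1/24) = -0.487950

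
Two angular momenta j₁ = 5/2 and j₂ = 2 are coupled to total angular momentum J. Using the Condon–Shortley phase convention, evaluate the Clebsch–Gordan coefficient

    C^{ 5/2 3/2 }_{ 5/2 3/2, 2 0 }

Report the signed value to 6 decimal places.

√[6·2!3!2!/8! · 4!1!2!2!4!1!] = √(288/35)
  +(−1)^0/∏(0,2,1,2,2,0)! = 1/8  (running 1/8)
  +(−1)^1/∏(1,1,0,1,3,1)! = -1/6  (running -1/24)
⟨..|..⟩ = √(288/35)·(-1/24) = -0.119523

−√(1/70) = -0.119523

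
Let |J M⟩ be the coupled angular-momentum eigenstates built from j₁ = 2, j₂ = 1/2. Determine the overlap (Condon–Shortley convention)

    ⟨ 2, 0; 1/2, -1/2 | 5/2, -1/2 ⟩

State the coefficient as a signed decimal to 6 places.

+0.774597

√[6·0!4!1!/6! · 2!2!0!1!2!3!] = √(48/5)
  +(−1)^0/∏(0,0,2,0,2,1)! = 1/4  (running 1/4)
⟨..|..⟩ = √(48/5)·(1/4) = +0.774597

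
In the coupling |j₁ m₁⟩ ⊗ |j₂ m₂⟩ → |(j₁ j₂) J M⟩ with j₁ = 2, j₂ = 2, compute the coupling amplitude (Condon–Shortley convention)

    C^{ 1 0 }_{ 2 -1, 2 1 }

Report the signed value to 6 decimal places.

√[3·3!1!1!/6! · 1!3!3!1!1!1!] = √(9/10)
  +(−1)^2/∏(2,1,1,1,0,0)! = 1/2  (running 1/2)
  +(−1)^3/∏(3,0,0,0,1,1)! = -1/6  (running 1/3)
⟨..|..⟩ = √(9/10)·(1/3) = +0.316228

+0.316228  (= +√(1/10))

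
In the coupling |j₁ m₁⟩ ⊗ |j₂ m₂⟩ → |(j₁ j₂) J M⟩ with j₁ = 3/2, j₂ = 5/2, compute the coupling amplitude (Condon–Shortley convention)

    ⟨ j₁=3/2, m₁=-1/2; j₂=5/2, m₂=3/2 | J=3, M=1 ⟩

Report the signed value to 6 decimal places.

triangle: 1!*2!*4!/8! = 48/40320
(j±m)!: 1!*2!*4!*1!*4!*2! = 2304
prefactor² = (2J+1)*Δ*N² = 96/5
  k=0: +1/(0!*1!*2!*4!*0!*0!) = 1/48
  k=1: −1/(1!*0!*1!*3!*1!*1!) = -1/6
Σ = -7/48  ⇒  CG² = 96/5*(-7/48)² = 49/120
CG = −√(49/120) = -0.639010

−√(49/120) ≈ -0.639010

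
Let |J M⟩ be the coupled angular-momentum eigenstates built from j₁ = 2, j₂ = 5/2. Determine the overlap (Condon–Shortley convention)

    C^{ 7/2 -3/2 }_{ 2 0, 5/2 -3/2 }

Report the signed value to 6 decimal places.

triangle: 1!*3!*4!/9! = 144/362880
(j±m)!: 2!*2!*1!*4!*2!*5! = 23040
prefactor² = (2J+1)*Δ*N² = 512/7
  k=0: +1/(0!*1!*2!*1!*1!*3!) = 1/12
  k=1: −1/(1!*0!*1!*0!*2!*4!) = -1/48
Σ = 1/16  ⇒  CG² = 512/7*1/16² = 2/7
CG = +√(2/7) = +0.534522

+0.534522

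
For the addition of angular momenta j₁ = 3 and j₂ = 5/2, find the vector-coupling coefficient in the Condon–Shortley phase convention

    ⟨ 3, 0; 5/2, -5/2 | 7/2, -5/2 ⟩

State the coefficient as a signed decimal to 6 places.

+√(8/21) = +0.617213

j₁+j₂−J=2  J+j₁−j₂=4  J−j₁+j₂=3  j₁+j₂+J+1=10
(j₁±m₁, j₂±m₂, J±M) = (3,3,0,5,1,6)
P² = 13824/7
sum k=0..0:
  [0] +1/72 = 1/72
S = 1/72
C² = P²·S² = 8/21 ; C = +0.617213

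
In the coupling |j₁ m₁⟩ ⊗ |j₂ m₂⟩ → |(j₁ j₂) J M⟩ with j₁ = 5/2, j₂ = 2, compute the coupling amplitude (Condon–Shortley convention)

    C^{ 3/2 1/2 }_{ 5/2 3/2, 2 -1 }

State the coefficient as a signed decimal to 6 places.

−√(2/105) = -0.138013

triangle: 3!×2!×1!/7! = 12/5040
(j±m)!: 4!×1!×1!×3!×2!×1! = 288
prefactor² = (2J+1)×Δ×N² = 96/35
  k=0: +1/(0!×3!×1!×1!×1!×0!) = 1/6
  k=1: −1/(1!×2!×0!×0!×2!×1!) = -1/4
Σ = -1/12  ⇒  CG² = 96/35×(-1/12)² = 2/105
CG = −√(2/105) = -0.138013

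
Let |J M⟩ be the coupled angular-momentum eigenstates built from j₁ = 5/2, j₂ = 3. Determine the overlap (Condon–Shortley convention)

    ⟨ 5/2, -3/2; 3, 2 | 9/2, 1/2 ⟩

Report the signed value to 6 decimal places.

−√(361/1386) ≈ -0.510355

√[10·1!4!5!/11! · 1!4!5!1!5!4!] = √(460800/77)
  +(−1)^0/∏(0,1,4,5,0,0)! = 1/2880  (running 1/2880)
  +(−1)^1/∏(1,0,3,4,1,1)! = -1/144  (running -19/2880)
⟨..|..⟩ = √(460800/77)·(-19/2880) = -0.510355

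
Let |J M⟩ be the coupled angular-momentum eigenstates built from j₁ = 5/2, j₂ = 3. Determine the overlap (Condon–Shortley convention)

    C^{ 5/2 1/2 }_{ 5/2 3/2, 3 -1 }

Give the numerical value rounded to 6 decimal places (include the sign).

-0.169031  (= −√(1/35))

√[6·3!2!3!/9! · 4!1!2!4!3!2!] = √(576/35)
  +(−1)^0/∏(0,3,1,2,1,1)! = 1/12  (running 1/12)
  +(−1)^1/∏(1,2,0,1,2,2)! = -1/8  (running -1/24)
⟨..|..⟩ = √(576/35)·(-1/24) = -0.169031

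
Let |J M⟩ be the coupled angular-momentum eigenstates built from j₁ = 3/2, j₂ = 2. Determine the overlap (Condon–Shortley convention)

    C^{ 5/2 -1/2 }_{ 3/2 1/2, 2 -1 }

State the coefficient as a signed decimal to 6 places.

+0.597614

√[6·1!2!3!/7! · 2!1!1!3!2!3!] = √(72/35)
  +(−1)^0/∏(0,1,1,1,1,2)! = 1/2  (running 1/2)
  +(−1)^1/∏(1,0,0,0,2,3)! = -1/12  (running 5/12)
⟨..|..⟩ = √(72/35)·(5/12) = +0.597614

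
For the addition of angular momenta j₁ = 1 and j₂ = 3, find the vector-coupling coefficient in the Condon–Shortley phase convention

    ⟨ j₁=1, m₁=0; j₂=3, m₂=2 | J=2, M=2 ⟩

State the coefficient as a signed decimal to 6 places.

-0.487950

j₁+j₂−J=2  J+j₁−j₂=0  J−j₁+j₂=4  j₁+j₂+J+1=7
(j₁±m₁, j₂±m₂, J±M) = (1,1,5,1,4,0)
P² = 960/7
sum k=1..1:
  [1] −1/24 = -1/24
S = -1/24
C² = P²·S² = 5/21 ; C = -0.487950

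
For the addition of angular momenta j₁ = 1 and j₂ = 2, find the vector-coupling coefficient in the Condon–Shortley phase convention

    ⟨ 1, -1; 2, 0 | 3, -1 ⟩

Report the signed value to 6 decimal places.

+0.632456

j₁+j₂−J=0  J+j₁−j₂=2  J−j₁+j₂=4  j₁+j₂+J+1=7
(j₁±m₁, j₂±m₂, J±M) = (0,2,2,2,2,4)
P² = 128/5
sum k=0..0:
  [0] +1/8 = 1/8
S = 1/8
C² = P²·S² = 2/5 ; C = +0.632456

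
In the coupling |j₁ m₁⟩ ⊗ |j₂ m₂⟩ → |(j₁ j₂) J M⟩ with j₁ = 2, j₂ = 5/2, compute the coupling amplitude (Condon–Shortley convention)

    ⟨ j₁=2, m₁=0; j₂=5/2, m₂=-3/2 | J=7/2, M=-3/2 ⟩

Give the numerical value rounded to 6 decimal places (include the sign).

+0.534522

triangle: 1!×3!×4!/9! = 144/362880
(j±m)!: 2!×2!×1!×4!×2!×5! = 23040
prefactor² = (2J+1)×Δ×N² = 512/7
  k=0: +1/(0!×1!×2!×1!×1!×3!) = 1/12
  k=1: −1/(1!×0!×1!×0!×2!×4!) = -1/48
Σ = 1/16  ⇒  CG² = 512/7×1/16² = 2/7
CG = +√(2/7) = +0.534522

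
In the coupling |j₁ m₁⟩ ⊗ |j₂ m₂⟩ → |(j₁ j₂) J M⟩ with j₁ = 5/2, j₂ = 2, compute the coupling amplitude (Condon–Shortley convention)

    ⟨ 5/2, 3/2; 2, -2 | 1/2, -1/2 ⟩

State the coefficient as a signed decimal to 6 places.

triangle: 4!×1!×0!/6! = 24/720
(j±m)!: 4!×1!×0!×4!×0!×1! = 576
prefactor² = (2J+1)×Δ×N² = 192/5
  k=0: +1/(0!×4!×1!×0!×0!×0!) = 1/24
Σ = 1/24  ⇒  CG² = 192/5×1/24² = 1/15
CG = +√(1/15) = +0.258199

+0.258199  (= +√(1/15))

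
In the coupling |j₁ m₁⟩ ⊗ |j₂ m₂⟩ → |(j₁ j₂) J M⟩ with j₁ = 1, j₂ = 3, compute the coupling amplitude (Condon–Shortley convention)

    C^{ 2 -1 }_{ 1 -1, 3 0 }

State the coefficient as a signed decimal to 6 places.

j₁+j₂−J=2  J+j₁−j₂=0  J−j₁+j₂=4  j₁+j₂+J+1=7
(j₁±m₁, j₂±m₂, J±M) = (0,2,3,3,1,3)
P² = 144/7
sum k=2..2:
  [2] +1/12 = 1/12
S = 1/12
C² = P²·S² = 1/7 ; C = +0.377964

+√(1/7) = +0.377964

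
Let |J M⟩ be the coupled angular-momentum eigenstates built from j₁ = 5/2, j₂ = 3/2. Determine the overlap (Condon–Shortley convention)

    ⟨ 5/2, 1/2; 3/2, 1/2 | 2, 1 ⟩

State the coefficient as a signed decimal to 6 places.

j₁+j₂−J=2  J+j₁−j₂=3  J−j₁+j₂=1  j₁+j₂+J+1=7
(j₁±m₁, j₂±m₂, J±M) = (3,2,2,1,3,1)
P² = 12/7
sum k=1..2:
  [1] −1/2 = -1/2
  [2] +1/12 = 1/12
S = -5/12
C² = P²·S² = 25/84 ; C = -0.545545

-0.545545  (= −√(25/84))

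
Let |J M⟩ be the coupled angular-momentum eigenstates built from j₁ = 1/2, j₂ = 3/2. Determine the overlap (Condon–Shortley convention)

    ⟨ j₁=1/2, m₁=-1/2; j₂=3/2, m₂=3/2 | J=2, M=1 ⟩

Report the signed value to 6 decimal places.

+√(1/4) = +0.500000

j₁+j₂−J=0  J+j₁−j₂=1  J−j₁+j₂=3  j₁+j₂+J+1=5
(j₁±m₁, j₂±m₂, J±M) = (0,1,3,0,3,1)
P² = 9
sum k=0..0:
  [0] +1/6 = 1/6
S = 1/6
C² = P²·S² = 1/4 ; C = +0.500000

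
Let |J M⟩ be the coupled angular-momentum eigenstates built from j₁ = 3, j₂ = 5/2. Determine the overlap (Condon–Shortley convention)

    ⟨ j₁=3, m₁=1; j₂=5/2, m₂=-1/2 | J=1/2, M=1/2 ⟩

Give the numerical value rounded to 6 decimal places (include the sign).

j₁+j₂−J=5  J+j₁−j₂=1  J−j₁+j₂=0  j₁+j₂+J+1=7
(j₁±m₁, j₂±m₂, J±M) = (4,2,2,3,1,0)
P² = 192/7
sum k=2..2:
  [2] +1/12 = 1/12
S = 1/12
C² = P²·S² = 4/21 ; C = +0.436436

+√(4/21) = +0.436436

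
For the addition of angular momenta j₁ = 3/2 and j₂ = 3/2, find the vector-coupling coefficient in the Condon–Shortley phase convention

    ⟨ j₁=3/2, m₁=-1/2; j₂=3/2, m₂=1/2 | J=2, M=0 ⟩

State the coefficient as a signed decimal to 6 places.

−√(1/4) ≈ -0.500000

j₁+j₂−J=1  J+j₁−j₂=2  J−j₁+j₂=2  j₁+j₂+J+1=6
(j₁±m₁, j₂±m₂, J±M) = (1,2,2,1,2,2)
P² = 4/9
sum k=0..1:
  [0] +1/4 = 1/4
  [1] −1/1 = -1
S = -3/4
C² = P²·S² = 1/4 ; C = -0.500000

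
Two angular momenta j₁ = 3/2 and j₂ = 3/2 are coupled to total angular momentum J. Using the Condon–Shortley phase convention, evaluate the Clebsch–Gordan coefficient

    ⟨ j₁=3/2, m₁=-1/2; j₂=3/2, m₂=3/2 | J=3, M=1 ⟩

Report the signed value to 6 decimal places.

+0.447214

√[7·0!3!3!/7! · 1!2!3!0!4!2!] = √(144/5)
  +(−1)^0/∏(0,0,2,3,1,0)! = 1/12  (running 1/12)
⟨..|..⟩ = √(144/5)·(1/12) = +0.447214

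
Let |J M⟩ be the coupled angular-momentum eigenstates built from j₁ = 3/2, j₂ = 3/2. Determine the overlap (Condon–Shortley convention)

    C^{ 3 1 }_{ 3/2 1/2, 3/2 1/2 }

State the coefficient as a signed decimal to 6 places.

+0.774597  (= +√(3/5))

j₁+j₂−J=0  J+j₁−j₂=3  J−j₁+j₂=3  j₁+j₂+J+1=7
(j₁±m₁, j₂±m₂, J±M) = (2,1,2,1,4,2)
P² = 48/5
sum k=0..0:
  [0] +1/4 = 1/4
S = 1/4
C² = P²·S² = 3/5 ; C = +0.774597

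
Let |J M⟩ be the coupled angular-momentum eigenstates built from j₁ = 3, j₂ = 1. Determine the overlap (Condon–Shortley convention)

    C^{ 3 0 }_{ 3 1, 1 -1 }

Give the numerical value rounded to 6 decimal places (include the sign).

triangle: 1!·5!·1!/8! = 120/40320
(j±m)!: 4!·2!·0!·2!·3!·3! = 3456
prefactor² = (2J+1)·Δ·N² = 72
  k=0: +1/(0!·1!·2!·0!·3!·1!) = 1/12
Σ = 1/12  ⇒  CG² = 72·1/12² = 1/2
CG = +√(1/2) = +0.707107

+0.707107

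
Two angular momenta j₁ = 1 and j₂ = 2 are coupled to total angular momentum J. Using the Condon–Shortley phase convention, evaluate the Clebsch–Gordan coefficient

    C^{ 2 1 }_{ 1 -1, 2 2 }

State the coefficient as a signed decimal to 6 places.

−√(1/3) ≈ -0.577350

√[5·1!1!3!/6! · 0!2!4!0!3!1!] = √(12)
  +(−1)^1/∏(1,0,1,3,0,0)! = -1/6  (running -1/6)
⟨..|..⟩ = √(12)·(-1/6) = -0.577350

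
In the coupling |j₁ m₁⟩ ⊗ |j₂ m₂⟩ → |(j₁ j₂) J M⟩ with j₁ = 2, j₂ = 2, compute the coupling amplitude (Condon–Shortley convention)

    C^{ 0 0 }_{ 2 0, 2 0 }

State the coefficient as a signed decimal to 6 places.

triangle: 4!·0!·0!/5! = 24/120
(j±m)!: 2!·2!·2!·2!·0!·0! = 16
prefactor² = (2J+1)·Δ·N² = 16/5
  k=2: +1/(2!·2!·0!·0!·0!·0!) = 1/4
Σ = 1/4  ⇒  CG² = 16/5·1/4² = 1/5
CG = +√(1/5) = +0.447214

+√(1/5) = +0.447214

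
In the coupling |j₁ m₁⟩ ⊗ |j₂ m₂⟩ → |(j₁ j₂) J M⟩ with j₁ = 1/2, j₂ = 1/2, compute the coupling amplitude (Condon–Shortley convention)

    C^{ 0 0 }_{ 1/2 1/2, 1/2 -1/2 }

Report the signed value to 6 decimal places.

triangle: 1!×0!×0!/2! = 1/2
(j±m)!: 1!×0!×0!×1!×0!×0! = 1
prefactor² = (2J+1)×Δ×N² = 1/2
  k=0: +1/(0!×1!×0!×0!×0!×0!) = 1
Σ = 1  ⇒  CG² = 1/2×1² = 1/2
CG = +√(1/2) = +0.707107

+√(1/2) ≈ +0.707107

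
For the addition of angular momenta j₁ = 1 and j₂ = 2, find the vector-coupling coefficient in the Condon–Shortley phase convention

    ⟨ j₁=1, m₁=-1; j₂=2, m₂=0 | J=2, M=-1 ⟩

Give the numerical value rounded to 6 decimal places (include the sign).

j₁+j₂−J=1  J+j₁−j₂=1  J−j₁+j₂=3  j₁+j₂+J+1=6
(j₁±m₁, j₂±m₂, J±M) = (0,2,2,2,1,3)
P² = 2
sum k=1..1:
  [1] −1/2 = -1/2
S = -1/2
C² = P²·S² = 1/2 ; C = -0.707107

-0.707107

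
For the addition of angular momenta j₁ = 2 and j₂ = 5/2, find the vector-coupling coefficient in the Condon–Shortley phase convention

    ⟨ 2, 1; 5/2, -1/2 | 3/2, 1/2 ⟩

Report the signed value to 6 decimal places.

√[4·3!1!2!/7! · 3!1!2!3!2!1!] = √(48/35)
  +(−1)^0/∏(0,3,1,2,0,0)! = 1/12  (running 1/12)
  +(−1)^1/∏(1,2,0,1,1,1)! = -1/2  (running -5/12)
⟨..|..⟩ = √(48/35)·(-5/12) = -0.487950

−√(5/21) ≈ -0.487950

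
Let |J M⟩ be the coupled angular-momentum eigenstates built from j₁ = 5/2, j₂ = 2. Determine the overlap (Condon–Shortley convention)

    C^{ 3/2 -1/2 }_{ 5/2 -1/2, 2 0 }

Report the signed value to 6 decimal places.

+√(2/35) = +0.239046

j₁+j₂−J=3  J+j₁−j₂=2  J−j₁+j₂=1  j₁+j₂+J+1=7
(j₁±m₁, j₂±m₂, J±M) = (2,3,2,2,1,2)
P² = 32/35
sum k=1..2:
  [1] −1/4 = -1/4
  [2] +1/2 = 1/2
S = 1/4
C² = P²·S² = 2/35 ; C = +0.239046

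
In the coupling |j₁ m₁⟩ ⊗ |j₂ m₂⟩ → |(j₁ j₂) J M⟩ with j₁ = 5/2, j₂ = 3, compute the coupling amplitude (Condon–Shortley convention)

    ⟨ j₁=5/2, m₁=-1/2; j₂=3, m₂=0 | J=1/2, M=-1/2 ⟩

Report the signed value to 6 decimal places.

√[2·5!0!1!/7! · 2!3!3!3!0!1!] = √(144/7)
  +(−1)^3/∏(3,2,0,0,0,1)! = -1/12  (running -1/12)
⟨..|..⟩ = √(144/7)·(-1/12) = -0.377964

-0.377964  (= −√(1/7))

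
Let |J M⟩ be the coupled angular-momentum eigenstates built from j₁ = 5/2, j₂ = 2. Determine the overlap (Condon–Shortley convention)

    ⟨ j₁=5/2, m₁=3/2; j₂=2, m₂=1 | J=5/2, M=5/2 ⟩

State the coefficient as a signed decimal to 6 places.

-0.654654  (= −√(3/7))

j₁+j₂−J=2  J+j₁−j₂=3  J−j₁+j₂=2  j₁+j₂+J+1=8
(j₁±m₁, j₂±m₂, J±M) = (4,1,3,1,5,0)
P² = 432/7
sum k=1..1:
  [1] −1/12 = -1/12
S = -1/12
C² = P²·S² = 3/7 ; C = -0.654654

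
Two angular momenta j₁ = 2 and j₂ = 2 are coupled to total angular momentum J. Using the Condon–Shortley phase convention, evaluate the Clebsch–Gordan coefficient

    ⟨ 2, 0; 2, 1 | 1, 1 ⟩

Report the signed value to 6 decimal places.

+√(3/10) ≈ +0.547723

j₁+j₂−J=3  J+j₁−j₂=1  J−j₁+j₂=1  j₁+j₂+J+1=6
(j₁±m₁, j₂±m₂, J±M) = (2,2,3,1,2,0)
P² = 6/5
sum k=2..2:
  [2] +1/2 = 1/2
S = 1/2
C² = P²·S² = 3/10 ; C = +0.547723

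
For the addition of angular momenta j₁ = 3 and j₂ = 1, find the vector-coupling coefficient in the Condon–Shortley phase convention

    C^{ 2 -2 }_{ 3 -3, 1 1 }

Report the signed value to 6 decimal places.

j₁+j₂−J=2  J+j₁−j₂=4  J−j₁+j₂=0  j₁+j₂+J+1=7
(j₁±m₁, j₂±m₂, J±M) = (0,6,2,0,0,4)
P² = 11520/7
sum k=2..2:
  [2] +1/48 = 1/48
S = 1/48
C² = P²·S² = 5/7 ; C = +0.845154

+√(5/7) ≈ +0.845154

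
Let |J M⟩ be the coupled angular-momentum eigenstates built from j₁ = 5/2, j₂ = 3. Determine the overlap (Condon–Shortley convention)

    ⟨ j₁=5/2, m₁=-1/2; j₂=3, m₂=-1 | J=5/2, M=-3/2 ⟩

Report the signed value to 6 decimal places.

√[6·3!2!3!/9! · 2!3!2!4!1!4!] = √(576/35)
  +(−1)^1/∏(1,2,2,1,0,2)! = -1/8  (running -1/8)
  +(−1)^2/∏(2,1,1,0,1,3)! = 1/12  (running -1/24)
⟨..|..⟩ = √(576/35)·(-1/24) = -0.169031

−√(1/35) ≈ -0.169031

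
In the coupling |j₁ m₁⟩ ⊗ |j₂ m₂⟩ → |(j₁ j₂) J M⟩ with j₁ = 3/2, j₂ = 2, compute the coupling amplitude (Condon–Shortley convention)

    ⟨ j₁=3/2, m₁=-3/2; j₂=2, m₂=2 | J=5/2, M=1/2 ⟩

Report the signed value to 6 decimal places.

j₁+j₂−J=1  J+j₁−j₂=2  J−j₁+j₂=3  j₁+j₂+J+1=7
(j₁±m₁, j₂±m₂, J±M) = (0,3,4,0,3,2)
P² = 864/35
sum k=1..1:
  [1] −1/12 = -1/12
S = -1/12
C² = P²·S² = 6/35 ; C = -0.414039

-0.414039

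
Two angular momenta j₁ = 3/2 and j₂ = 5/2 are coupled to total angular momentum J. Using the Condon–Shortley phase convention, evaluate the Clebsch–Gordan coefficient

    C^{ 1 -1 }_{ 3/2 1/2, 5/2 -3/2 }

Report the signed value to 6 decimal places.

√[3·3!0!2!/6! · 2!1!1!4!0!2!] = √(24/5)
  +(−1)^1/∏(1,2,0,0,0,2)! = -1/4  (running -1/4)
⟨..|..⟩ = √(24/5)·(-1/4) = -0.547723

−√(3/10) ≈ -0.547723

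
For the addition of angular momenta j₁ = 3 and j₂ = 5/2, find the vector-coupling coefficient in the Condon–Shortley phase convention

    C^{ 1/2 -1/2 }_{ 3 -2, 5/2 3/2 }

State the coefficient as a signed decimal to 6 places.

+0.487950

j₁+j₂−J=5  J+j₁−j₂=1  J−j₁+j₂=0  j₁+j₂+J+1=7
(j₁±m₁, j₂±m₂, J±M) = (1,5,4,1,0,1)
P² = 960/7
sum k=4..4:
  [4] +1/24 = 1/24
S = 1/24
C² = P²·S² = 5/21 ; C = +0.487950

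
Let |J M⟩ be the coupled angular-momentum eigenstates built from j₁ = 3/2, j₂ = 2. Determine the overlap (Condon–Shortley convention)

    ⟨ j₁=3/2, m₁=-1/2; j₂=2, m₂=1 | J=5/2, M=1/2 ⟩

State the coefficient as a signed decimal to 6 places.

j₁+j₂−J=1  J+j₁−j₂=2  J−j₁+j₂=3  j₁+j₂+J+1=7
(j₁±m₁, j₂±m₂, J±M) = (1,2,3,1,3,2)
P² = 72/35
sum k=0..1:
  [0] +1/12 = 1/12
  [1] −1/2 = -1/2
S = -5/12
C² = P²·S² = 5/14 ; C = -0.597614

-0.597614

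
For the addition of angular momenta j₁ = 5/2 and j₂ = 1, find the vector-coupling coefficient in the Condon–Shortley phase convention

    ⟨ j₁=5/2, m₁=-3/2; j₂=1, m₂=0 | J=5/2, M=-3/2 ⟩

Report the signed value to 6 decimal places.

triangle: 1!×4!×1!/7! = 24/5040
(j±m)!: 1!×4!×1!×1!×1!×4! = 576
prefactor² = (2J+1)×Δ×N² = 576/35
  k=0: +1/(0!×1!×4!×1!×0!×0!) = 1/24
  k=1: −1/(1!×0!×3!×0!×1!×1!) = -1/6
Σ = -1/8  ⇒  CG² = 576/35×(-1/8)² = 9/35
CG = −√(9/35) = -0.507093

-0.507093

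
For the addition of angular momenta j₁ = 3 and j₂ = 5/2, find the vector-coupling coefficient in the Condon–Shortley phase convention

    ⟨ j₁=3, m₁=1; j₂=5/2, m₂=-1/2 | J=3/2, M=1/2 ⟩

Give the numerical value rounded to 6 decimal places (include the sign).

−√(1/105) = -0.097590

√[4·4!2!1!/8! · 4!2!2!3!2!1!] = √(192/35)
  +(−1)^1/∏(1,3,1,1,1,0)! = -1/6  (running -1/6)
  +(−1)^2/∏(2,2,0,0,2,1)! = 1/8  (running -1/24)
⟨..|..⟩ = √(192/35)·(-1/24) = -0.097590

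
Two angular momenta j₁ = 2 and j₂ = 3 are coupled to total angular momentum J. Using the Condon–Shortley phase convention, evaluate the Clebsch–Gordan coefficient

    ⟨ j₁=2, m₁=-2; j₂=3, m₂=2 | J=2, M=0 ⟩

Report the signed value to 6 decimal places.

-0.597614

√[5·3!1!3!/8! · 0!4!5!1!2!2!] = √(360/7)
  +(−1)^3/∏(3,0,1,2,0,1)! = -1/12  (running -1/12)
⟨..|..⟩ = √(360/7)·(-1/12) = -0.597614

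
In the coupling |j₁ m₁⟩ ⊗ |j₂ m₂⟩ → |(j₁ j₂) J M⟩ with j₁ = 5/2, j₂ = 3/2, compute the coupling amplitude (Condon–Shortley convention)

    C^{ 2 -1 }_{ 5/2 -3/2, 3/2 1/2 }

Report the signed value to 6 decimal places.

j₁+j₂−J=2  J+j₁−j₂=3  J−j₁+j₂=1  j₁+j₂+J+1=7
(j₁±m₁, j₂±m₂, J±M) = (1,4,2,1,1,3)
P² = 24/7
sum k=1..2:
  [1] −1/6 = -1/6
  [2] +1/4 = 1/4
S = 1/12
C² = P²·S² = 1/42 ; C = +0.154303

+√(1/42) ≈ +0.154303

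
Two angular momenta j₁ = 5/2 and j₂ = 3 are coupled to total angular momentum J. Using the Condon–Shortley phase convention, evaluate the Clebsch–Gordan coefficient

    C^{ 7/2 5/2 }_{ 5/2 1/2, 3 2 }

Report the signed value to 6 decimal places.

j₁+j₂−J=2  J+j₁−j₂=3  J−j₁+j₂=4  j₁+j₂+J+1=10
(j₁±m₁, j₂±m₂, J±M) = (3,2,5,1,6,1)
P² = 4608/7
sum k=1..2:
  [1] −1/48 = -1/48
  [2] +1/72 = 1/72
S = -1/144
C² = P²·S² = 2/63 ; C = -0.178174

-0.178174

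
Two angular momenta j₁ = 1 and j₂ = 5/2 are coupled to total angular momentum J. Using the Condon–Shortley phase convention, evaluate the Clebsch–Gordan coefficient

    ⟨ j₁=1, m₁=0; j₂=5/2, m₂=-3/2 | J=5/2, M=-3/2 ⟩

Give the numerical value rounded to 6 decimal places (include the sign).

j₁+j₂−J=1  J+j₁−j₂=1  J−j₁+j₂=4  j₁+j₂+J+1=7
(j₁±m₁, j₂±m₂, J±M) = (1,1,1,4,1,4)
P² = 576/35
sum k=0..1:
  [0] +1/6 = 1/6
  [1] −1/24 = -1/24
S = 1/8
C² = P²·S² = 9/35 ; C = +0.507093

+0.507093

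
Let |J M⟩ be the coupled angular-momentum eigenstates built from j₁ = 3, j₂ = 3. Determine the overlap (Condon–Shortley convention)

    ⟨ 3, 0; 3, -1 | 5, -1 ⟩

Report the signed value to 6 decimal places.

j₁+j₂−J=1  J+j₁−j₂=5  J−j₁+j₂=5  j₁+j₂+J+1=12
(j₁±m₁, j₂±m₂, J±M) = (3,3,2,4,4,6)
P² = 69120/7
sum k=0..1:
  [0] +1/144 = 1/144
  [1] −1/288 = -1/288
S = 1/288
C² = P²·S² = 5/42 ; C = +0.345033

+0.345033  (= +√(5/42))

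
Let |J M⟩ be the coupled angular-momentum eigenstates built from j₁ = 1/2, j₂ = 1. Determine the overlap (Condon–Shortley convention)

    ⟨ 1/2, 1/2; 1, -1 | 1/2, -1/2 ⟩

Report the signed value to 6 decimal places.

j₁+j₂−J=1  J+j₁−j₂=0  J−j₁+j₂=1  j₁+j₂+J+1=3
(j₁±m₁, j₂±m₂, J±M) = (1,0,0,2,0,1)
P² = 2/3
sum k=0..0:
  [0] +1/1 = 1
S = 1
C² = P²·S² = 2/3 ; C = +0.816497

+√(2/3) = +0.816497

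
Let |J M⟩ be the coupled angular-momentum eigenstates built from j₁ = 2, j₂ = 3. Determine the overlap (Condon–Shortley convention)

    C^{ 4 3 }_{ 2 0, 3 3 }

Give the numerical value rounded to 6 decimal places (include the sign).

−√(9/20) ≈ -0.670820

√[9·1!3!5!/10! · 2!2!6!0!7!1!] = √(25920)
  +(−1)^1/∏(1,0,1,5,2,0)! = -1/240  (running -1/240)
⟨..|..⟩ = √(25920)·(-1/240) = -0.670820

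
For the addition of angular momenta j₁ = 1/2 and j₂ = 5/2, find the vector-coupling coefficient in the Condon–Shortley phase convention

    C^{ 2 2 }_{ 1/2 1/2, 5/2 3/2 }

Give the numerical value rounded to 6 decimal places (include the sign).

+0.408248

j₁+j₂−J=1  J+j₁−j₂=0  J−j₁+j₂=4  j₁+j₂+J+1=6
(j₁±m₁, j₂±m₂, J±M) = (1,0,4,1,4,0)
P² = 96
sum k=0..0:
  [0] +1/24 = 1/24
S = 1/24
C² = P²·S² = 1/6 ; C = +0.408248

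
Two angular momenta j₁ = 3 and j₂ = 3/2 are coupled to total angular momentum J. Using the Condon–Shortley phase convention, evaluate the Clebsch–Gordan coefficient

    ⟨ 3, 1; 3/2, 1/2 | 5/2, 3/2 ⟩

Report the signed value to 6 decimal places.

−√(7/20) ≈ -0.591608

j₁+j₂−J=2  J+j₁−j₂=4  J−j₁+j₂=1  j₁+j₂+J+1=8
(j₁±m₁, j₂±m₂, J±M) = (4,2,2,1,4,1)
P² = 576/35
sum k=1..2:
  [1] −1/6 = -1/6
  [2] +1/48 = 1/48
S = -7/48
C² = P²·S² = 7/20 ; C = -0.591608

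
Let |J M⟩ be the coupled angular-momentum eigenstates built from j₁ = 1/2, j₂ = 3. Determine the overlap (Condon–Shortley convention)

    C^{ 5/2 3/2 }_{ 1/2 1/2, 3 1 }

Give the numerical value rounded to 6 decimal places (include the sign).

+√(2/7) = +0.534522

√[6·1!0!5!/7! · 1!0!4!2!4!1!] = √(1152/7)
  +(−1)^0/∏(0,1,0,4,0,1)! = 1/24  (running 1/24)
⟨..|..⟩ = √(1152/7)·(1/24) = +0.534522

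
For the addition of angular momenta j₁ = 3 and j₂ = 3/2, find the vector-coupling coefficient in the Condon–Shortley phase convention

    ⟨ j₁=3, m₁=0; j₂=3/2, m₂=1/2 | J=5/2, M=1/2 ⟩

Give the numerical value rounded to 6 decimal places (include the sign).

√[6·2!4!1!/8! · 3!3!2!1!3!2!] = √(216/35)
  +(−1)^1/∏(1,1,2,1,2,0)! = -1/4  (running -1/4)
  +(−1)^2/∏(2,0,1,0,3,1)! = 1/12  (running -1/6)
⟨..|..⟩ = √(216/35)·(-1/6) = -0.414039

-0.414039  (= −√(6/35))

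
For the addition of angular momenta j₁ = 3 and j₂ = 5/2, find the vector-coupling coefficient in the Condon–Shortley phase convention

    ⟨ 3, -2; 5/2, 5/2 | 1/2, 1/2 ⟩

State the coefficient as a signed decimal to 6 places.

triangle: 5!×1!×0!/7! = 120/5040
(j±m)!: 1!×5!×5!×0!×1!×0! = 14400
prefactor² = (2J+1)×Δ×N² = 4800/7
  k=5: −1/(5!×0!×0!×0!×1!×0!) = -1/120
Σ = -1/120  ⇒  CG² = 4800/7×(-1/120)² = 1/21
CG = −√(1/21) = -0.218218

-0.218218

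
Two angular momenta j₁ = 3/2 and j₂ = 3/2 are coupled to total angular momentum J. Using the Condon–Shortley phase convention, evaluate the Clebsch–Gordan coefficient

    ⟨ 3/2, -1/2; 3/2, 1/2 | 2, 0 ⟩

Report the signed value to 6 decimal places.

−√(1/4) = -0.500000

j₁+j₂−J=1  J+j₁−j₂=2  J−j₁+j₂=2  j₁+j₂+J+1=6
(j₁±m₁, j₂±m₂, J±M) = (1,2,2,1,2,2)
P² = 4/9
sum k=0..1:
  [0] +1/4 = 1/4
  [1] −1/1 = -1
S = -3/4
C² = P²·S² = 1/4 ; C = -0.500000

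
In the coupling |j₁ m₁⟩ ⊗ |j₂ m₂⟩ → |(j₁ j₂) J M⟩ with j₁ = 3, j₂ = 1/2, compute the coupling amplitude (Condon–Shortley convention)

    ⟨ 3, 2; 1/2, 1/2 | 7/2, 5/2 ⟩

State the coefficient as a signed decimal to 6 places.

+0.925820

triangle: 0!×6!×1!/8! = 720/40320
(j±m)!: 5!×1!×1!×0!×6!×1! = 86400
prefactor² = (2J+1)×Δ×N² = 86400/7
  k=0: +1/(0!×0!×1!×1!×5!×0!) = 1/120
Σ = 1/120  ⇒  CG² = 86400/7×1/120² = 6/7
CG = +√(6/7) = +0.925820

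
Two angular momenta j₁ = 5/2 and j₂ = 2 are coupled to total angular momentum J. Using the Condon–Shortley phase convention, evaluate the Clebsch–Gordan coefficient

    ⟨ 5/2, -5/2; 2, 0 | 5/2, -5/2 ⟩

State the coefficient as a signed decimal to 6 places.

√[6·2!3!2!/8! · 0!5!2!2!0!5!] = √(1440/7)
  +(−1)^2/∏(2,0,3,0,0,2)! = 1/24  (running 1/24)
⟨..|..⟩ = √(1440/7)·(1/24) = +0.597614

+√(5/14) ≈ +0.597614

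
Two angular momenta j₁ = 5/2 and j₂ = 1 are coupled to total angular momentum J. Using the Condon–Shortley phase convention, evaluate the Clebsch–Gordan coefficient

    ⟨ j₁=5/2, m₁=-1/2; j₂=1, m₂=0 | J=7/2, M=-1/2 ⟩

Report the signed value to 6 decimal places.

+√(4/7) ≈ +0.755929

√[8·0!5!2!/8! · 2!3!1!1!3!4!] = √(576/7)
  +(−1)^0/∏(0,0,3,1,2,1)! = 1/12  (running 1/12)
⟨..|..⟩ = √(576/7)·(1/12) = +0.755929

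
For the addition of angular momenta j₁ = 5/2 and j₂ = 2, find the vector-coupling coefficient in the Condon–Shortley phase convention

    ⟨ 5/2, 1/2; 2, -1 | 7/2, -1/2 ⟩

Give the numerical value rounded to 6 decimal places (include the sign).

+0.557773  (= +√(14/45))

triangle: 1!·4!·3!/9! = 144/362880
(j±m)!: 3!·2!·1!·3!·3!·4! = 10368
prefactor² = (2J+1)·Δ·N² = 1152/35
  k=0: +1/(0!·1!·2!·1!·2!·2!) = 1/8
  k=1: −1/(1!·0!·1!·0!·3!·3!) = -1/36
Σ = 7/72  ⇒  CG² = 1152/35·7/72² = 14/45
CG = +√(14/45) = +0.557773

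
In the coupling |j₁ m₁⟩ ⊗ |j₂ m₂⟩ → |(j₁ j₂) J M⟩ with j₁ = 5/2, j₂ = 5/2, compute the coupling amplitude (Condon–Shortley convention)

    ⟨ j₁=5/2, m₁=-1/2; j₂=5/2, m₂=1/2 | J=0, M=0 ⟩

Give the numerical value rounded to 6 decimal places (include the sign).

-0.408248

j₁+j₂−J=5  J+j₁−j₂=0  J−j₁+j₂=0  j₁+j₂+J+1=6
(j₁±m₁, j₂±m₂, J±M) = (2,3,3,2,0,0)
P² = 24
sum k=3..3:
  [3] −1/12 = -1/12
S = -1/12
C² = P²·S² = 1/6 ; C = -0.408248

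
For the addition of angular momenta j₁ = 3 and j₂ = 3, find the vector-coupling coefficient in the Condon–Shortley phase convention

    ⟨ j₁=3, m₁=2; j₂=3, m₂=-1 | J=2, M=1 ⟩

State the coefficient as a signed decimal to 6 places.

−√(5/28) ≈ -0.422577

√[5·4!2!2!/9! · 5!1!2!4!3!1!] = √(320/7)
  +(−1)^0/∏(0,4,1,2,1,0)! = 1/48  (running 1/48)
  +(−1)^1/∏(1,3,0,1,2,1)! = -1/12  (running -1/16)
⟨..|..⟩ = √(320/7)·(-1/16) = -0.422577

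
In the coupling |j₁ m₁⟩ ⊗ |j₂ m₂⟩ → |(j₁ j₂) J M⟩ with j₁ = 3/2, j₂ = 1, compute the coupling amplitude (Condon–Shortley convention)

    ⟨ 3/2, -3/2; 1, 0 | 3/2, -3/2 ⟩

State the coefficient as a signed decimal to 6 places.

√[4·1!2!1!/5! · 0!3!1!1!0!3!] = √(12/5)
  +(−1)^1/∏(1,0,2,0,0,1)! = -1/2  (running -1/2)
⟨..|..⟩ = √(12/5)·(-1/2) = -0.774597

-0.774597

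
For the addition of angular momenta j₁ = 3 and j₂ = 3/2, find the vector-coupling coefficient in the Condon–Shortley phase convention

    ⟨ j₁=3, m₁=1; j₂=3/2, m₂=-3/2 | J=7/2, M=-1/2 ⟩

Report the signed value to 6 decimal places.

triangle: 1!×5!×2!/9! = 240/362880
(j±m)!: 4!×2!×0!×3!×3!×4! = 41472
prefactor² = (2J+1)×Δ×N² = 1536/7
  k=0: +1/(0!×1!×2!×0!×3!×2!) = 1/24
Σ = 1/24  ⇒  CG² = 1536/7×1/24² = 8/21
CG = +√(8/21) = +0.617213

+√(8/21) ≈ +0.617213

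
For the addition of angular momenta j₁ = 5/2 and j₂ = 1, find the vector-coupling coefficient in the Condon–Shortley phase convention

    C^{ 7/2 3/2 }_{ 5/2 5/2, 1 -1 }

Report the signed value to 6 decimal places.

j₁+j₂−J=0  J+j₁−j₂=5  J−j₁+j₂=2  j₁+j₂+J+1=8
(j₁±m₁, j₂±m₂, J±M) = (5,0,0,2,5,2)
P² = 19200/7
sum k=0..0:
  [0] +1/240 = 1/240
S = 1/240
C² = P²·S² = 1/21 ; C = +0.218218

+0.218218  (= +√(1/21))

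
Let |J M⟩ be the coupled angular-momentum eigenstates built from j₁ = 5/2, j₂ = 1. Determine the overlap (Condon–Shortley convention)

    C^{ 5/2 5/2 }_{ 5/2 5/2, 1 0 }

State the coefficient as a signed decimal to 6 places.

√[6·1!4!1!/7! · 5!0!1!1!5!0!] = √(2880/7)
  +(−1)^0/∏(0,1,0,1,4,0)! = 1/24  (running 1/24)
⟨..|..⟩ = √(2880/7)·(1/24) = +0.845154

+√(5/7) = +0.845154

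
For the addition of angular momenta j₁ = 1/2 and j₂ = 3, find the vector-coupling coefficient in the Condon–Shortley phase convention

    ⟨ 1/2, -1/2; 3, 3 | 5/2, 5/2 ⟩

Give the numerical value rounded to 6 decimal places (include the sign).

√[6·1!0!5!/7! · 0!1!6!0!5!0!] = √(86400/7)
  +(−1)^1/∏(1,0,0,5,0,0)! = -1/120  (running -1/120)
⟨..|..⟩ = √(86400/7)·(-1/120) = -0.925820

-0.925820  (= −√(6/7))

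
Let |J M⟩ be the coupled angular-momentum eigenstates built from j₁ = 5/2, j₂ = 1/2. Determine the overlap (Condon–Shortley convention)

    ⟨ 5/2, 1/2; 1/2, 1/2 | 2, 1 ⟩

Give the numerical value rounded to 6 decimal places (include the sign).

−√(1/3) = -0.577350

j₁+j₂−J=1  J+j₁−j₂=4  J−j₁+j₂=0  j₁+j₂+J+1=6
(j₁±m₁, j₂±m₂, J±M) = (3,2,1,0,3,1)
P² = 12
sum k=1..1:
  [1] −1/6 = -1/6
S = -1/6
C² = P²·S² = 1/3 ; C = -0.577350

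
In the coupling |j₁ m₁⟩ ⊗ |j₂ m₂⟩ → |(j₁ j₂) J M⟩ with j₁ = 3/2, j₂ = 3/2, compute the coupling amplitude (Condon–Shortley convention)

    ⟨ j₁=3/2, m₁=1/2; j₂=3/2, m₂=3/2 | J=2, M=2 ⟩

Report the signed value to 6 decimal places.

√[5·1!2!2!/6! · 2!1!3!0!4!0!] = √(8)
  +(−1)^1/∏(1,0,0,2,2,0)! = -1/4  (running -1/4)
⟨..|..⟩ = √(8)·(-1/4) = -0.707107

−√(1/2) ≈ -0.707107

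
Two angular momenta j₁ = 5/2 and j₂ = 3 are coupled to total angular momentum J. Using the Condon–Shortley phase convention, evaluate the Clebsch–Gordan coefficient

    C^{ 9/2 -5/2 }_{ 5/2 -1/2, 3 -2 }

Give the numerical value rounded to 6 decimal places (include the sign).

triangle: 1!×4!×5!/11! = 2880/39916800
(j±m)!: 2!×3!×1!×5!×2!×7! = 14515200
prefactor² = (2J+1)×Δ×N² = 115200/11
  k=0: +1/(0!×1!×3!×1!×1!×4!) = 1/144
  k=1: −1/(1!×0!×2!×0!×2!×5!) = -1/480
Σ = 7/1440  ⇒  CG² = 115200/11×7/1440² = 49/198
CG = +√(49/198) = +0.497468

+0.497468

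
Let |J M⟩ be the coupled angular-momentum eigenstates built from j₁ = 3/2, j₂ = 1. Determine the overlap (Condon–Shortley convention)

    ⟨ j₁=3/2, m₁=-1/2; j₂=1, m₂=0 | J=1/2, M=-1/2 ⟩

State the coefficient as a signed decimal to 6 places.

-0.577350

triangle: 2!*1!*0!/4! = 2/24
(j±m)!: 1!*2!*1!*1!*0!*1! = 2
prefactor² = (2J+1)*Δ*N² = 1/3
  k=1: −1/(1!*1!*1!*0!*0!*0!) = -1
Σ = -1  ⇒  CG² = 1/3*(-1)² = 1/3
CG = −√(1/3) = -0.577350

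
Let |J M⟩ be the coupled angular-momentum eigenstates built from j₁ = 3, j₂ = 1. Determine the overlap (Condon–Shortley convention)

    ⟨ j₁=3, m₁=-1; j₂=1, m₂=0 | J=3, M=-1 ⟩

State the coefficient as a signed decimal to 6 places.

−√(1/12) = -0.288675

triangle: 1!·5!·1!/8! = 120/40320
(j±m)!: 2!·4!·1!·1!·2!·4! = 2304
prefactor² = (2J+1)·Δ·N² = 48
  k=0: +1/(0!·1!·4!·1!·1!·0!) = 1/24
  k=1: −1/(1!·0!·3!·0!·2!·1!) = -1/12
Σ = -1/24  ⇒  CG² = 48·(-1/24)² = 1/12
CG = −√(1/12) = -0.288675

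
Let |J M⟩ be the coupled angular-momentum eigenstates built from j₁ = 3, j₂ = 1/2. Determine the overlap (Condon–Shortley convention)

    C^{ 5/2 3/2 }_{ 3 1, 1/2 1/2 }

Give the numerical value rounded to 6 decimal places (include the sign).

j₁+j₂−J=1  J+j₁−j₂=5  J−j₁+j₂=0  j₁+j₂+J+1=7
(j₁±m₁, j₂±m₂, J±M) = (4,2,1,0,4,1)
P² = 1152/7
sum k=1..1:
  [1] −1/24 = -1/24
S = -1/24
C² = P²·S² = 2/7 ; C = -0.534522

-0.534522  (= −√(2/7))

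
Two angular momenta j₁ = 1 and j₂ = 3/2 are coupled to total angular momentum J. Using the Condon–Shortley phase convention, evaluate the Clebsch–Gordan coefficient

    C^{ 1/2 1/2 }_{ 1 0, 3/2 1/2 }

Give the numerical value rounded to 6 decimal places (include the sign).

√[2·2!0!1!/4! · 1!1!2!1!1!0!] = √(1/3)
  +(−1)^1/∏(1,1,0,1,0,0)! = -1  (running -1)
⟨..|..⟩ = √(1/3)·(-1) = -0.577350

-0.577350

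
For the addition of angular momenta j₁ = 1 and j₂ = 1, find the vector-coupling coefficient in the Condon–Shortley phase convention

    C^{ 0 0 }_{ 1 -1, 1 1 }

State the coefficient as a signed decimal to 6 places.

j₁+j₂−J=2  J+j₁−j₂=0  J−j₁+j₂=0  j₁+j₂+J+1=3
(j₁±m₁, j₂±m₂, J±M) = (0,2,2,0,0,0)
P² = 4/3
sum k=2..2:
  [2] +1/2 = 1/2
S = 1/2
C² = P²·S² = 1/3 ; C = +0.577350

+√(1/3) ≈ +0.577350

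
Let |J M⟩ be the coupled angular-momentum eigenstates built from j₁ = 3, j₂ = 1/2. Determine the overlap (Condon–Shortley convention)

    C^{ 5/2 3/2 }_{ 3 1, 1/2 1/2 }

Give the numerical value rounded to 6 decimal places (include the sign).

triangle: 1!·5!·0!/7! = 120/5040
(j±m)!: 4!·2!·1!·0!·4!·1! = 1152
prefactor² = (2J+1)·Δ·N² = 1152/7
  k=1: −1/(1!·0!·1!·0!·4!·0!) = -1/24
Σ = -1/24  ⇒  CG² = 1152/7·(-1/24)² = 2/7
CG = −√(2/7) = -0.534522

-0.534522  (= −√(2/7))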